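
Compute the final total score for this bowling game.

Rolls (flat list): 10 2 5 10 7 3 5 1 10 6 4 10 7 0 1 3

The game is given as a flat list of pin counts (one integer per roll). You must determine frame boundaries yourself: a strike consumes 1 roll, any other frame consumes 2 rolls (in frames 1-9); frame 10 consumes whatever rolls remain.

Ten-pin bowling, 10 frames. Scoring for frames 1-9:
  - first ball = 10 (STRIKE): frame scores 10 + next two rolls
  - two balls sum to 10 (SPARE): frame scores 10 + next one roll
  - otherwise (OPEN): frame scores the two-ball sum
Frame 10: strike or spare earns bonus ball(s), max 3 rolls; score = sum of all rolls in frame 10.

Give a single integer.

Frame 1: STRIKE. 10 + next two rolls (2+5) = 17. Cumulative: 17
Frame 2: OPEN (2+5=7). Cumulative: 24
Frame 3: STRIKE. 10 + next two rolls (7+3) = 20. Cumulative: 44
Frame 4: SPARE (7+3=10). 10 + next roll (5) = 15. Cumulative: 59
Frame 5: OPEN (5+1=6). Cumulative: 65
Frame 6: STRIKE. 10 + next two rolls (6+4) = 20. Cumulative: 85
Frame 7: SPARE (6+4=10). 10 + next roll (10) = 20. Cumulative: 105
Frame 8: STRIKE. 10 + next two rolls (7+0) = 17. Cumulative: 122
Frame 9: OPEN (7+0=7). Cumulative: 129
Frame 10: OPEN. Sum of all frame-10 rolls (1+3) = 4. Cumulative: 133

Answer: 133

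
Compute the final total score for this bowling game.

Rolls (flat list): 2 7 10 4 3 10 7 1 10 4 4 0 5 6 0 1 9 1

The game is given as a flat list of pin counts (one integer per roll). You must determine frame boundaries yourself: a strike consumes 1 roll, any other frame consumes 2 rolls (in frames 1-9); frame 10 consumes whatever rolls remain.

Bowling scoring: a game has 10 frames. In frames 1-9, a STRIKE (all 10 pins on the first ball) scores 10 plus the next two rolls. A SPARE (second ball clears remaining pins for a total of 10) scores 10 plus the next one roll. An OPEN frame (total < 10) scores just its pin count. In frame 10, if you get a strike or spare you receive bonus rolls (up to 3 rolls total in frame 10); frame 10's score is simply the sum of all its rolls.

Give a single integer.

Frame 1: OPEN (2+7=9). Cumulative: 9
Frame 2: STRIKE. 10 + next two rolls (4+3) = 17. Cumulative: 26
Frame 3: OPEN (4+3=7). Cumulative: 33
Frame 4: STRIKE. 10 + next two rolls (7+1) = 18. Cumulative: 51
Frame 5: OPEN (7+1=8). Cumulative: 59
Frame 6: STRIKE. 10 + next two rolls (4+4) = 18. Cumulative: 77
Frame 7: OPEN (4+4=8). Cumulative: 85
Frame 8: OPEN (0+5=5). Cumulative: 90
Frame 9: OPEN (6+0=6). Cumulative: 96
Frame 10: SPARE. Sum of all frame-10 rolls (1+9+1) = 11. Cumulative: 107

Answer: 107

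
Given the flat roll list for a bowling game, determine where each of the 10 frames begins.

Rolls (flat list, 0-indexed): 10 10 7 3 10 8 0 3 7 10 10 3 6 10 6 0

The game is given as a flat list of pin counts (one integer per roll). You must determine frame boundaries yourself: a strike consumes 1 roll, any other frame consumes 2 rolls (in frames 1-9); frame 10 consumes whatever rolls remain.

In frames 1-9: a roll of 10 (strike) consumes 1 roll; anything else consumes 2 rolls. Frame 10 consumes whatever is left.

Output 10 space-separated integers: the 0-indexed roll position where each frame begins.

Answer: 0 1 2 4 5 7 9 10 11 13

Derivation:
Frame 1 starts at roll index 0: roll=10 (strike), consumes 1 roll
Frame 2 starts at roll index 1: roll=10 (strike), consumes 1 roll
Frame 3 starts at roll index 2: rolls=7,3 (sum=10), consumes 2 rolls
Frame 4 starts at roll index 4: roll=10 (strike), consumes 1 roll
Frame 5 starts at roll index 5: rolls=8,0 (sum=8), consumes 2 rolls
Frame 6 starts at roll index 7: rolls=3,7 (sum=10), consumes 2 rolls
Frame 7 starts at roll index 9: roll=10 (strike), consumes 1 roll
Frame 8 starts at roll index 10: roll=10 (strike), consumes 1 roll
Frame 9 starts at roll index 11: rolls=3,6 (sum=9), consumes 2 rolls
Frame 10 starts at roll index 13: 3 remaining rolls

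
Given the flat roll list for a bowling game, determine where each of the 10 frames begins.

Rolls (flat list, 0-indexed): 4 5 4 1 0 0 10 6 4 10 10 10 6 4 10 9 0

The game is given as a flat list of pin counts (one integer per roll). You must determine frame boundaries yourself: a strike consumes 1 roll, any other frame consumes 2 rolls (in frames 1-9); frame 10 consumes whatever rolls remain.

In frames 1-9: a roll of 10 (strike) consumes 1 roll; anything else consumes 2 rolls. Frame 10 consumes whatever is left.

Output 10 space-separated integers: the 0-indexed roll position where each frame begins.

Frame 1 starts at roll index 0: rolls=4,5 (sum=9), consumes 2 rolls
Frame 2 starts at roll index 2: rolls=4,1 (sum=5), consumes 2 rolls
Frame 3 starts at roll index 4: rolls=0,0 (sum=0), consumes 2 rolls
Frame 4 starts at roll index 6: roll=10 (strike), consumes 1 roll
Frame 5 starts at roll index 7: rolls=6,4 (sum=10), consumes 2 rolls
Frame 6 starts at roll index 9: roll=10 (strike), consumes 1 roll
Frame 7 starts at roll index 10: roll=10 (strike), consumes 1 roll
Frame 8 starts at roll index 11: roll=10 (strike), consumes 1 roll
Frame 9 starts at roll index 12: rolls=6,4 (sum=10), consumes 2 rolls
Frame 10 starts at roll index 14: 3 remaining rolls

Answer: 0 2 4 6 7 9 10 11 12 14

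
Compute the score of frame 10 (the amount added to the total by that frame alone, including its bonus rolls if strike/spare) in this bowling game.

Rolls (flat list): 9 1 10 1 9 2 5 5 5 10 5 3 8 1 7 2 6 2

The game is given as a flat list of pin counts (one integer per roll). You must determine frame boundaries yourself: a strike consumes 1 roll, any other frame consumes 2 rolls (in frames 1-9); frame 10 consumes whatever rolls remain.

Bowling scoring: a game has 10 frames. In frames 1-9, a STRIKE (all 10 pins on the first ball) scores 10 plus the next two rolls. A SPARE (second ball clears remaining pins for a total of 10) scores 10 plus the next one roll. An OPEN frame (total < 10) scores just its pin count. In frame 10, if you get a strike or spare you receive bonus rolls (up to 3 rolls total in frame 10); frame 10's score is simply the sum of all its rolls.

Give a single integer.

Frame 1: SPARE (9+1=10). 10 + next roll (10) = 20. Cumulative: 20
Frame 2: STRIKE. 10 + next two rolls (1+9) = 20. Cumulative: 40
Frame 3: SPARE (1+9=10). 10 + next roll (2) = 12. Cumulative: 52
Frame 4: OPEN (2+5=7). Cumulative: 59
Frame 5: SPARE (5+5=10). 10 + next roll (10) = 20. Cumulative: 79
Frame 6: STRIKE. 10 + next two rolls (5+3) = 18. Cumulative: 97
Frame 7: OPEN (5+3=8). Cumulative: 105
Frame 8: OPEN (8+1=9). Cumulative: 114
Frame 9: OPEN (7+2=9). Cumulative: 123
Frame 10: OPEN. Sum of all frame-10 rolls (6+2) = 8. Cumulative: 131

Answer: 8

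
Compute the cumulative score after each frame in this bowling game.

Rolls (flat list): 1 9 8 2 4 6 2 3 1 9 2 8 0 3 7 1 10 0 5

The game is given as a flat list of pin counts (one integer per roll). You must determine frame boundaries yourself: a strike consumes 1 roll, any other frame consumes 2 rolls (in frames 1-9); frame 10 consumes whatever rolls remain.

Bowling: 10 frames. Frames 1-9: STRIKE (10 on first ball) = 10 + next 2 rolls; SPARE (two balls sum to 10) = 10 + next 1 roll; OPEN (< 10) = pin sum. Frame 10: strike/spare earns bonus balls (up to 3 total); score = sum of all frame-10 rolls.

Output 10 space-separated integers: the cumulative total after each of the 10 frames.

Answer: 18 32 44 49 61 71 74 82 97 102

Derivation:
Frame 1: SPARE (1+9=10). 10 + next roll (8) = 18. Cumulative: 18
Frame 2: SPARE (8+2=10). 10 + next roll (4) = 14. Cumulative: 32
Frame 3: SPARE (4+6=10). 10 + next roll (2) = 12. Cumulative: 44
Frame 4: OPEN (2+3=5). Cumulative: 49
Frame 5: SPARE (1+9=10). 10 + next roll (2) = 12. Cumulative: 61
Frame 6: SPARE (2+8=10). 10 + next roll (0) = 10. Cumulative: 71
Frame 7: OPEN (0+3=3). Cumulative: 74
Frame 8: OPEN (7+1=8). Cumulative: 82
Frame 9: STRIKE. 10 + next two rolls (0+5) = 15. Cumulative: 97
Frame 10: OPEN. Sum of all frame-10 rolls (0+5) = 5. Cumulative: 102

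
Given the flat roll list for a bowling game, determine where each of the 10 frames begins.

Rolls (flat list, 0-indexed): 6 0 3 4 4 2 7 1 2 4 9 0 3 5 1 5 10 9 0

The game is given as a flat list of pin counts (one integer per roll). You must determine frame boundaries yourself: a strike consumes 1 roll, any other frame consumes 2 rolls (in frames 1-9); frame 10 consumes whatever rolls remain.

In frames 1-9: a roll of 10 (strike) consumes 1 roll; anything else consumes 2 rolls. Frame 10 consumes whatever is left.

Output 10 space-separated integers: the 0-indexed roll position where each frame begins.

Answer: 0 2 4 6 8 10 12 14 16 17

Derivation:
Frame 1 starts at roll index 0: rolls=6,0 (sum=6), consumes 2 rolls
Frame 2 starts at roll index 2: rolls=3,4 (sum=7), consumes 2 rolls
Frame 3 starts at roll index 4: rolls=4,2 (sum=6), consumes 2 rolls
Frame 4 starts at roll index 6: rolls=7,1 (sum=8), consumes 2 rolls
Frame 5 starts at roll index 8: rolls=2,4 (sum=6), consumes 2 rolls
Frame 6 starts at roll index 10: rolls=9,0 (sum=9), consumes 2 rolls
Frame 7 starts at roll index 12: rolls=3,5 (sum=8), consumes 2 rolls
Frame 8 starts at roll index 14: rolls=1,5 (sum=6), consumes 2 rolls
Frame 9 starts at roll index 16: roll=10 (strike), consumes 1 roll
Frame 10 starts at roll index 17: 2 remaining rolls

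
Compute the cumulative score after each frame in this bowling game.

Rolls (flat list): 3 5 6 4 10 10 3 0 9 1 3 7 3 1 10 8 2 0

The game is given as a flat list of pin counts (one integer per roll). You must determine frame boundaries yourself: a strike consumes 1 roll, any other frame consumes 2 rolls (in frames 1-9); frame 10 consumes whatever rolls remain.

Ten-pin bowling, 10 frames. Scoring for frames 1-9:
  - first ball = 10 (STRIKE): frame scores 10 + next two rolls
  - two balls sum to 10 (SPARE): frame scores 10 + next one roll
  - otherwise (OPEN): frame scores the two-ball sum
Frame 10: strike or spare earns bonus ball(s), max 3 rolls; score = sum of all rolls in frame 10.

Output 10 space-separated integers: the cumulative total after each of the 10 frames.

Frame 1: OPEN (3+5=8). Cumulative: 8
Frame 2: SPARE (6+4=10). 10 + next roll (10) = 20. Cumulative: 28
Frame 3: STRIKE. 10 + next two rolls (10+3) = 23. Cumulative: 51
Frame 4: STRIKE. 10 + next two rolls (3+0) = 13. Cumulative: 64
Frame 5: OPEN (3+0=3). Cumulative: 67
Frame 6: SPARE (9+1=10). 10 + next roll (3) = 13. Cumulative: 80
Frame 7: SPARE (3+7=10). 10 + next roll (3) = 13. Cumulative: 93
Frame 8: OPEN (3+1=4). Cumulative: 97
Frame 9: STRIKE. 10 + next two rolls (8+2) = 20. Cumulative: 117
Frame 10: SPARE. Sum of all frame-10 rolls (8+2+0) = 10. Cumulative: 127

Answer: 8 28 51 64 67 80 93 97 117 127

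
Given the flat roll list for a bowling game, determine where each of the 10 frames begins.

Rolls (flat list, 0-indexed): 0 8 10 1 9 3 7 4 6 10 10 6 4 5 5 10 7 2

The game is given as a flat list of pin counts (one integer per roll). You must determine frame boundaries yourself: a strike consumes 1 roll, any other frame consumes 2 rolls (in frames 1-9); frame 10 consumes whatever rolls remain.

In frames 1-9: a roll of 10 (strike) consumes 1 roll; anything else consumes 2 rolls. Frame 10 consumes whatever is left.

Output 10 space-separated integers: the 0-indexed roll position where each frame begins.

Frame 1 starts at roll index 0: rolls=0,8 (sum=8), consumes 2 rolls
Frame 2 starts at roll index 2: roll=10 (strike), consumes 1 roll
Frame 3 starts at roll index 3: rolls=1,9 (sum=10), consumes 2 rolls
Frame 4 starts at roll index 5: rolls=3,7 (sum=10), consumes 2 rolls
Frame 5 starts at roll index 7: rolls=4,6 (sum=10), consumes 2 rolls
Frame 6 starts at roll index 9: roll=10 (strike), consumes 1 roll
Frame 7 starts at roll index 10: roll=10 (strike), consumes 1 roll
Frame 8 starts at roll index 11: rolls=6,4 (sum=10), consumes 2 rolls
Frame 9 starts at roll index 13: rolls=5,5 (sum=10), consumes 2 rolls
Frame 10 starts at roll index 15: 3 remaining rolls

Answer: 0 2 3 5 7 9 10 11 13 15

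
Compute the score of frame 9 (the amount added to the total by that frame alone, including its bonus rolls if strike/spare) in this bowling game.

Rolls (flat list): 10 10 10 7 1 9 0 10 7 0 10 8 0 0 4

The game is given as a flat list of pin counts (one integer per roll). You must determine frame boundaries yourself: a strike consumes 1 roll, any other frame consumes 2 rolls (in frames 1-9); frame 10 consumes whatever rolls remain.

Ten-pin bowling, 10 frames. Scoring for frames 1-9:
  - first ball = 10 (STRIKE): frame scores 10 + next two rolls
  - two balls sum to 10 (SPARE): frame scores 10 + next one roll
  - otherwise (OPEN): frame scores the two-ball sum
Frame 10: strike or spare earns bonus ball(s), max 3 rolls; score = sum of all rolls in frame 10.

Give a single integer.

Answer: 8

Derivation:
Frame 1: STRIKE. 10 + next two rolls (10+10) = 30. Cumulative: 30
Frame 2: STRIKE. 10 + next two rolls (10+7) = 27. Cumulative: 57
Frame 3: STRIKE. 10 + next two rolls (7+1) = 18. Cumulative: 75
Frame 4: OPEN (7+1=8). Cumulative: 83
Frame 5: OPEN (9+0=9). Cumulative: 92
Frame 6: STRIKE. 10 + next two rolls (7+0) = 17. Cumulative: 109
Frame 7: OPEN (7+0=7). Cumulative: 116
Frame 8: STRIKE. 10 + next two rolls (8+0) = 18. Cumulative: 134
Frame 9: OPEN (8+0=8). Cumulative: 142
Frame 10: OPEN. Sum of all frame-10 rolls (0+4) = 4. Cumulative: 146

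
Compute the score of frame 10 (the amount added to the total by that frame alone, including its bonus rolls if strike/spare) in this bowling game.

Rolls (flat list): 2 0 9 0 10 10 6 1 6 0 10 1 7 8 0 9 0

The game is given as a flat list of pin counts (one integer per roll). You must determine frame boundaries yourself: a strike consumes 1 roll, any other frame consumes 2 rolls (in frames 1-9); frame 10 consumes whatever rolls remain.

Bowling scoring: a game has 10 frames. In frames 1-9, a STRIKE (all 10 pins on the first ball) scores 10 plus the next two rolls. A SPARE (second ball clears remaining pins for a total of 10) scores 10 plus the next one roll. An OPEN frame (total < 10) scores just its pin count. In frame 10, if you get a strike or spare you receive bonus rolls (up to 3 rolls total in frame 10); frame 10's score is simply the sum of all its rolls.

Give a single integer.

Answer: 9

Derivation:
Frame 1: OPEN (2+0=2). Cumulative: 2
Frame 2: OPEN (9+0=9). Cumulative: 11
Frame 3: STRIKE. 10 + next two rolls (10+6) = 26. Cumulative: 37
Frame 4: STRIKE. 10 + next two rolls (6+1) = 17. Cumulative: 54
Frame 5: OPEN (6+1=7). Cumulative: 61
Frame 6: OPEN (6+0=6). Cumulative: 67
Frame 7: STRIKE. 10 + next two rolls (1+7) = 18. Cumulative: 85
Frame 8: OPEN (1+7=8). Cumulative: 93
Frame 9: OPEN (8+0=8). Cumulative: 101
Frame 10: OPEN. Sum of all frame-10 rolls (9+0) = 9. Cumulative: 110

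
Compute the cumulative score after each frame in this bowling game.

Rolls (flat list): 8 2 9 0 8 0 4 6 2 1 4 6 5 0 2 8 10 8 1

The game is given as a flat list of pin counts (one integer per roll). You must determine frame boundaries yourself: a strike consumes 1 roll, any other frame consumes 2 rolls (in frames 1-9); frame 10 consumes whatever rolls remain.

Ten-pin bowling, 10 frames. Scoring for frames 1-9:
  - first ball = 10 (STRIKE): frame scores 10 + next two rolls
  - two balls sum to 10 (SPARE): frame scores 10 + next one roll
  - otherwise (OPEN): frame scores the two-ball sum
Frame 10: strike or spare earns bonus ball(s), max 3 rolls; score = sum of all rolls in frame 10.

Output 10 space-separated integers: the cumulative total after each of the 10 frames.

Frame 1: SPARE (8+2=10). 10 + next roll (9) = 19. Cumulative: 19
Frame 2: OPEN (9+0=9). Cumulative: 28
Frame 3: OPEN (8+0=8). Cumulative: 36
Frame 4: SPARE (4+6=10). 10 + next roll (2) = 12. Cumulative: 48
Frame 5: OPEN (2+1=3). Cumulative: 51
Frame 6: SPARE (4+6=10). 10 + next roll (5) = 15. Cumulative: 66
Frame 7: OPEN (5+0=5). Cumulative: 71
Frame 8: SPARE (2+8=10). 10 + next roll (10) = 20. Cumulative: 91
Frame 9: STRIKE. 10 + next two rolls (8+1) = 19. Cumulative: 110
Frame 10: OPEN. Sum of all frame-10 rolls (8+1) = 9. Cumulative: 119

Answer: 19 28 36 48 51 66 71 91 110 119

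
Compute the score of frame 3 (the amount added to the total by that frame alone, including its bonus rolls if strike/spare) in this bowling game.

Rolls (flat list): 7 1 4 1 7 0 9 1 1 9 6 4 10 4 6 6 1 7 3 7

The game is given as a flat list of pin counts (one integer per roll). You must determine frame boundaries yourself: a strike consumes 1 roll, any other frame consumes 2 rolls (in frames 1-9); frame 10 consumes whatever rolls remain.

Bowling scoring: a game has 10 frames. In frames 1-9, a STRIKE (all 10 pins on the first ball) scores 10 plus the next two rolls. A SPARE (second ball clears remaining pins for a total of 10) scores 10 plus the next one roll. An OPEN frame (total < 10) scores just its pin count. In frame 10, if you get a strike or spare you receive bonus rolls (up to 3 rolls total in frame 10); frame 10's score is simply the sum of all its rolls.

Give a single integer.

Answer: 7

Derivation:
Frame 1: OPEN (7+1=8). Cumulative: 8
Frame 2: OPEN (4+1=5). Cumulative: 13
Frame 3: OPEN (7+0=7). Cumulative: 20
Frame 4: SPARE (9+1=10). 10 + next roll (1) = 11. Cumulative: 31
Frame 5: SPARE (1+9=10). 10 + next roll (6) = 16. Cumulative: 47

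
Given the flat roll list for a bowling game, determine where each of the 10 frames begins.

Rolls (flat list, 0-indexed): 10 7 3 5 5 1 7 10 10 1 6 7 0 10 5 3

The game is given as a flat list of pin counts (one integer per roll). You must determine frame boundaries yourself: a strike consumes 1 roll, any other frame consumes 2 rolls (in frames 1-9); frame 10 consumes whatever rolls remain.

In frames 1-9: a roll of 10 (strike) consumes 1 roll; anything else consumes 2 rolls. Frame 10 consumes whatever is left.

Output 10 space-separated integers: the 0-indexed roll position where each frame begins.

Frame 1 starts at roll index 0: roll=10 (strike), consumes 1 roll
Frame 2 starts at roll index 1: rolls=7,3 (sum=10), consumes 2 rolls
Frame 3 starts at roll index 3: rolls=5,5 (sum=10), consumes 2 rolls
Frame 4 starts at roll index 5: rolls=1,7 (sum=8), consumes 2 rolls
Frame 5 starts at roll index 7: roll=10 (strike), consumes 1 roll
Frame 6 starts at roll index 8: roll=10 (strike), consumes 1 roll
Frame 7 starts at roll index 9: rolls=1,6 (sum=7), consumes 2 rolls
Frame 8 starts at roll index 11: rolls=7,0 (sum=7), consumes 2 rolls
Frame 9 starts at roll index 13: roll=10 (strike), consumes 1 roll
Frame 10 starts at roll index 14: 2 remaining rolls

Answer: 0 1 3 5 7 8 9 11 13 14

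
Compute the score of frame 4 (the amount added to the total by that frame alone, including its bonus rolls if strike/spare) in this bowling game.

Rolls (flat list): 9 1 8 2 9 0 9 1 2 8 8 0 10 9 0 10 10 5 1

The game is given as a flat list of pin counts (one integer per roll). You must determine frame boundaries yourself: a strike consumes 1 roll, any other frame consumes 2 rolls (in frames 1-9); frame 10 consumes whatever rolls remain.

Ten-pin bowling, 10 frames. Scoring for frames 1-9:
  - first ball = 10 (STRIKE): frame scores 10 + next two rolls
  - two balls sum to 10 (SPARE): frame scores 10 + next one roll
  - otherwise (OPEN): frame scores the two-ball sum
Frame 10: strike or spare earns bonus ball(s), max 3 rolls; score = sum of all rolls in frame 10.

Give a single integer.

Frame 1: SPARE (9+1=10). 10 + next roll (8) = 18. Cumulative: 18
Frame 2: SPARE (8+2=10). 10 + next roll (9) = 19. Cumulative: 37
Frame 3: OPEN (9+0=9). Cumulative: 46
Frame 4: SPARE (9+1=10). 10 + next roll (2) = 12. Cumulative: 58
Frame 5: SPARE (2+8=10). 10 + next roll (8) = 18. Cumulative: 76
Frame 6: OPEN (8+0=8). Cumulative: 84

Answer: 12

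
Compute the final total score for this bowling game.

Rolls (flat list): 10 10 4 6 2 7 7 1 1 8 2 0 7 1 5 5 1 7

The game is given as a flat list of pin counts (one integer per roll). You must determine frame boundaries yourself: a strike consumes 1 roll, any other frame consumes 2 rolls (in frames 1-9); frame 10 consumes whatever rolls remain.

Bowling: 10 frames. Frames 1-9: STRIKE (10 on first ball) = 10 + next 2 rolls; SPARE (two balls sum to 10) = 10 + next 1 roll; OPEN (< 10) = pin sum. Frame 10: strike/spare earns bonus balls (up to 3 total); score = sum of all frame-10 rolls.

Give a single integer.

Frame 1: STRIKE. 10 + next two rolls (10+4) = 24. Cumulative: 24
Frame 2: STRIKE. 10 + next two rolls (4+6) = 20. Cumulative: 44
Frame 3: SPARE (4+6=10). 10 + next roll (2) = 12. Cumulative: 56
Frame 4: OPEN (2+7=9). Cumulative: 65
Frame 5: OPEN (7+1=8). Cumulative: 73
Frame 6: OPEN (1+8=9). Cumulative: 82
Frame 7: OPEN (2+0=2). Cumulative: 84
Frame 8: OPEN (7+1=8). Cumulative: 92
Frame 9: SPARE (5+5=10). 10 + next roll (1) = 11. Cumulative: 103
Frame 10: OPEN. Sum of all frame-10 rolls (1+7) = 8. Cumulative: 111

Answer: 111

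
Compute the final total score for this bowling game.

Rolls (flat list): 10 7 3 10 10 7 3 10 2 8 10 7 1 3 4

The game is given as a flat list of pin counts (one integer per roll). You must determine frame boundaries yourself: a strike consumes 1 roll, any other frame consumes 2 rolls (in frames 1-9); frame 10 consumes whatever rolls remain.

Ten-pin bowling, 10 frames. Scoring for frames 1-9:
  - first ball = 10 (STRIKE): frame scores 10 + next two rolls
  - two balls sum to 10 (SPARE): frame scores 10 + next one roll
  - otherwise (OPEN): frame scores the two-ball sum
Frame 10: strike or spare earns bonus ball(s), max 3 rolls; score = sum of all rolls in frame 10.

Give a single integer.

Answer: 180

Derivation:
Frame 1: STRIKE. 10 + next two rolls (7+3) = 20. Cumulative: 20
Frame 2: SPARE (7+3=10). 10 + next roll (10) = 20. Cumulative: 40
Frame 3: STRIKE. 10 + next two rolls (10+7) = 27. Cumulative: 67
Frame 4: STRIKE. 10 + next two rolls (7+3) = 20. Cumulative: 87
Frame 5: SPARE (7+3=10). 10 + next roll (10) = 20. Cumulative: 107
Frame 6: STRIKE. 10 + next two rolls (2+8) = 20. Cumulative: 127
Frame 7: SPARE (2+8=10). 10 + next roll (10) = 20. Cumulative: 147
Frame 8: STRIKE. 10 + next two rolls (7+1) = 18. Cumulative: 165
Frame 9: OPEN (7+1=8). Cumulative: 173
Frame 10: OPEN. Sum of all frame-10 rolls (3+4) = 7. Cumulative: 180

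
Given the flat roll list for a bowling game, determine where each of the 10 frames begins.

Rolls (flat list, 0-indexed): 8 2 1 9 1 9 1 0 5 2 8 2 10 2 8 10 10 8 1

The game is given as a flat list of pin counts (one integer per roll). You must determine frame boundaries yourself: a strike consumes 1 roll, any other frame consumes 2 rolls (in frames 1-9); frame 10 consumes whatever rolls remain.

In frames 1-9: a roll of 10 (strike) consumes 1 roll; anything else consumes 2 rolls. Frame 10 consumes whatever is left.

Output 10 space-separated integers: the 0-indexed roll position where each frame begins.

Answer: 0 2 4 6 8 10 12 13 15 16

Derivation:
Frame 1 starts at roll index 0: rolls=8,2 (sum=10), consumes 2 rolls
Frame 2 starts at roll index 2: rolls=1,9 (sum=10), consumes 2 rolls
Frame 3 starts at roll index 4: rolls=1,9 (sum=10), consumes 2 rolls
Frame 4 starts at roll index 6: rolls=1,0 (sum=1), consumes 2 rolls
Frame 5 starts at roll index 8: rolls=5,2 (sum=7), consumes 2 rolls
Frame 6 starts at roll index 10: rolls=8,2 (sum=10), consumes 2 rolls
Frame 7 starts at roll index 12: roll=10 (strike), consumes 1 roll
Frame 8 starts at roll index 13: rolls=2,8 (sum=10), consumes 2 rolls
Frame 9 starts at roll index 15: roll=10 (strike), consumes 1 roll
Frame 10 starts at roll index 16: 3 remaining rolls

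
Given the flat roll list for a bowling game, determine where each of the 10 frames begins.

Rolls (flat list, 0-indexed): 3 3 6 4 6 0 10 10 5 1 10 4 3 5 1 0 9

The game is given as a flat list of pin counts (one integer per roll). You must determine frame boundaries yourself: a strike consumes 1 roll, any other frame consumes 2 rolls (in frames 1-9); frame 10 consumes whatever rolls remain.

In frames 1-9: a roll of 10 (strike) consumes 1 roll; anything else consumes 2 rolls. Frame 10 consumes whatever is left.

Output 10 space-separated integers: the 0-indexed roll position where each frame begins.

Frame 1 starts at roll index 0: rolls=3,3 (sum=6), consumes 2 rolls
Frame 2 starts at roll index 2: rolls=6,4 (sum=10), consumes 2 rolls
Frame 3 starts at roll index 4: rolls=6,0 (sum=6), consumes 2 rolls
Frame 4 starts at roll index 6: roll=10 (strike), consumes 1 roll
Frame 5 starts at roll index 7: roll=10 (strike), consumes 1 roll
Frame 6 starts at roll index 8: rolls=5,1 (sum=6), consumes 2 rolls
Frame 7 starts at roll index 10: roll=10 (strike), consumes 1 roll
Frame 8 starts at roll index 11: rolls=4,3 (sum=7), consumes 2 rolls
Frame 9 starts at roll index 13: rolls=5,1 (sum=6), consumes 2 rolls
Frame 10 starts at roll index 15: 2 remaining rolls

Answer: 0 2 4 6 7 8 10 11 13 15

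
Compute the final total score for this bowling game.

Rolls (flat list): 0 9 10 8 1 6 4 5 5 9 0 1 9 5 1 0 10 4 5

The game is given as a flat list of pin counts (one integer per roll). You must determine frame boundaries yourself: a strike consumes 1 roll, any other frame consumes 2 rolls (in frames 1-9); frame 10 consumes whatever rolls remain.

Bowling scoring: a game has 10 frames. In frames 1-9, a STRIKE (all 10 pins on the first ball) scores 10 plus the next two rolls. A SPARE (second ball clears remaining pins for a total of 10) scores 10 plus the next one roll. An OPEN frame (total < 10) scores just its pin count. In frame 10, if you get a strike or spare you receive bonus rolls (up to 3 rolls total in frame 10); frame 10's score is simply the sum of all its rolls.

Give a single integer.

Answer: 124

Derivation:
Frame 1: OPEN (0+9=9). Cumulative: 9
Frame 2: STRIKE. 10 + next two rolls (8+1) = 19. Cumulative: 28
Frame 3: OPEN (8+1=9). Cumulative: 37
Frame 4: SPARE (6+4=10). 10 + next roll (5) = 15. Cumulative: 52
Frame 5: SPARE (5+5=10). 10 + next roll (9) = 19. Cumulative: 71
Frame 6: OPEN (9+0=9). Cumulative: 80
Frame 7: SPARE (1+9=10). 10 + next roll (5) = 15. Cumulative: 95
Frame 8: OPEN (5+1=6). Cumulative: 101
Frame 9: SPARE (0+10=10). 10 + next roll (4) = 14. Cumulative: 115
Frame 10: OPEN. Sum of all frame-10 rolls (4+5) = 9. Cumulative: 124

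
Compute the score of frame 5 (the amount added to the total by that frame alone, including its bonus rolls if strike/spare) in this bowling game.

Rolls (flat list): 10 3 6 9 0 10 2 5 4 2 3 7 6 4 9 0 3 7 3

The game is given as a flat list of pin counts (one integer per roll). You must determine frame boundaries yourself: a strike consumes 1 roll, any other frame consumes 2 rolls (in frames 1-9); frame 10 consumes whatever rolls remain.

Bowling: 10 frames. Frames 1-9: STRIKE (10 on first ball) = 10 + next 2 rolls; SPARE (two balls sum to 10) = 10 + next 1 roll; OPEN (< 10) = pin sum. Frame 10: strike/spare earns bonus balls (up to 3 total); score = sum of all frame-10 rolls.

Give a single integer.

Frame 1: STRIKE. 10 + next two rolls (3+6) = 19. Cumulative: 19
Frame 2: OPEN (3+6=9). Cumulative: 28
Frame 3: OPEN (9+0=9). Cumulative: 37
Frame 4: STRIKE. 10 + next two rolls (2+5) = 17. Cumulative: 54
Frame 5: OPEN (2+5=7). Cumulative: 61
Frame 6: OPEN (4+2=6). Cumulative: 67
Frame 7: SPARE (3+7=10). 10 + next roll (6) = 16. Cumulative: 83

Answer: 7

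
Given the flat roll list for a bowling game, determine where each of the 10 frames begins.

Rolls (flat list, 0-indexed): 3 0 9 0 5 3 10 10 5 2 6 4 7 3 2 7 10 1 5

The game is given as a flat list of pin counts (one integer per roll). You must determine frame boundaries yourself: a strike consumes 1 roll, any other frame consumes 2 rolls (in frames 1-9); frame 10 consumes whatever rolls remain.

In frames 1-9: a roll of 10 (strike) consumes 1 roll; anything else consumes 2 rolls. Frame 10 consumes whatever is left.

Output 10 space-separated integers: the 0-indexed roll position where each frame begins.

Answer: 0 2 4 6 7 8 10 12 14 16

Derivation:
Frame 1 starts at roll index 0: rolls=3,0 (sum=3), consumes 2 rolls
Frame 2 starts at roll index 2: rolls=9,0 (sum=9), consumes 2 rolls
Frame 3 starts at roll index 4: rolls=5,3 (sum=8), consumes 2 rolls
Frame 4 starts at roll index 6: roll=10 (strike), consumes 1 roll
Frame 5 starts at roll index 7: roll=10 (strike), consumes 1 roll
Frame 6 starts at roll index 8: rolls=5,2 (sum=7), consumes 2 rolls
Frame 7 starts at roll index 10: rolls=6,4 (sum=10), consumes 2 rolls
Frame 8 starts at roll index 12: rolls=7,3 (sum=10), consumes 2 rolls
Frame 9 starts at roll index 14: rolls=2,7 (sum=9), consumes 2 rolls
Frame 10 starts at roll index 16: 3 remaining rolls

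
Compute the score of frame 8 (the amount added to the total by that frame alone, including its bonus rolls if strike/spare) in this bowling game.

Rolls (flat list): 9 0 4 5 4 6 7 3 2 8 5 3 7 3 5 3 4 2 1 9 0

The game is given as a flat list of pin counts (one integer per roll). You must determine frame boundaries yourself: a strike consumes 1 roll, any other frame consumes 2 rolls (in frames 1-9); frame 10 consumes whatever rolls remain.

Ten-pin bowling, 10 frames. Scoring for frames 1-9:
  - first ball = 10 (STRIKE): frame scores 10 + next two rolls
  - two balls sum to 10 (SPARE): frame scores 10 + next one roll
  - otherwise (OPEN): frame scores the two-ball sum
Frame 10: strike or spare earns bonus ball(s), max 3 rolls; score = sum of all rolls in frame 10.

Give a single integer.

Frame 1: OPEN (9+0=9). Cumulative: 9
Frame 2: OPEN (4+5=9). Cumulative: 18
Frame 3: SPARE (4+6=10). 10 + next roll (7) = 17. Cumulative: 35
Frame 4: SPARE (7+3=10). 10 + next roll (2) = 12. Cumulative: 47
Frame 5: SPARE (2+8=10). 10 + next roll (5) = 15. Cumulative: 62
Frame 6: OPEN (5+3=8). Cumulative: 70
Frame 7: SPARE (7+3=10). 10 + next roll (5) = 15. Cumulative: 85
Frame 8: OPEN (5+3=8). Cumulative: 93
Frame 9: OPEN (4+2=6). Cumulative: 99
Frame 10: SPARE. Sum of all frame-10 rolls (1+9+0) = 10. Cumulative: 109

Answer: 8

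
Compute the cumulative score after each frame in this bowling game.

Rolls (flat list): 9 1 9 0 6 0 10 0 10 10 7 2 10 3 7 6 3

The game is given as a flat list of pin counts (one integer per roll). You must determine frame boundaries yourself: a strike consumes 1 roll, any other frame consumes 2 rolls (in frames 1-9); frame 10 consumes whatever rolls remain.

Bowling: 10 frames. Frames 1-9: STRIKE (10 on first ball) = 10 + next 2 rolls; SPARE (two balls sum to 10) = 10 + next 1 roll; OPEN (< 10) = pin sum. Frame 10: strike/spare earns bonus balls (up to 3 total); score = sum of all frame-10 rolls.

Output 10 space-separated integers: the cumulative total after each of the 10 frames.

Frame 1: SPARE (9+1=10). 10 + next roll (9) = 19. Cumulative: 19
Frame 2: OPEN (9+0=9). Cumulative: 28
Frame 3: OPEN (6+0=6). Cumulative: 34
Frame 4: STRIKE. 10 + next two rolls (0+10) = 20. Cumulative: 54
Frame 5: SPARE (0+10=10). 10 + next roll (10) = 20. Cumulative: 74
Frame 6: STRIKE. 10 + next two rolls (7+2) = 19. Cumulative: 93
Frame 7: OPEN (7+2=9). Cumulative: 102
Frame 8: STRIKE. 10 + next two rolls (3+7) = 20. Cumulative: 122
Frame 9: SPARE (3+7=10). 10 + next roll (6) = 16. Cumulative: 138
Frame 10: OPEN. Sum of all frame-10 rolls (6+3) = 9. Cumulative: 147

Answer: 19 28 34 54 74 93 102 122 138 147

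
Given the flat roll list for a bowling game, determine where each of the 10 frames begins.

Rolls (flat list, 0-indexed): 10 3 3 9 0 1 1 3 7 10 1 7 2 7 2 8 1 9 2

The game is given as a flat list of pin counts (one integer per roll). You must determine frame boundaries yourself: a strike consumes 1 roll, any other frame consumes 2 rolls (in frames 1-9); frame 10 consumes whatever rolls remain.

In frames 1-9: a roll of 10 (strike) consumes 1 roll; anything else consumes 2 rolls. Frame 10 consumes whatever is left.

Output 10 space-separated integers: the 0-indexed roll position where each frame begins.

Frame 1 starts at roll index 0: roll=10 (strike), consumes 1 roll
Frame 2 starts at roll index 1: rolls=3,3 (sum=6), consumes 2 rolls
Frame 3 starts at roll index 3: rolls=9,0 (sum=9), consumes 2 rolls
Frame 4 starts at roll index 5: rolls=1,1 (sum=2), consumes 2 rolls
Frame 5 starts at roll index 7: rolls=3,7 (sum=10), consumes 2 rolls
Frame 6 starts at roll index 9: roll=10 (strike), consumes 1 roll
Frame 7 starts at roll index 10: rolls=1,7 (sum=8), consumes 2 rolls
Frame 8 starts at roll index 12: rolls=2,7 (sum=9), consumes 2 rolls
Frame 9 starts at roll index 14: rolls=2,8 (sum=10), consumes 2 rolls
Frame 10 starts at roll index 16: 3 remaining rolls

Answer: 0 1 3 5 7 9 10 12 14 16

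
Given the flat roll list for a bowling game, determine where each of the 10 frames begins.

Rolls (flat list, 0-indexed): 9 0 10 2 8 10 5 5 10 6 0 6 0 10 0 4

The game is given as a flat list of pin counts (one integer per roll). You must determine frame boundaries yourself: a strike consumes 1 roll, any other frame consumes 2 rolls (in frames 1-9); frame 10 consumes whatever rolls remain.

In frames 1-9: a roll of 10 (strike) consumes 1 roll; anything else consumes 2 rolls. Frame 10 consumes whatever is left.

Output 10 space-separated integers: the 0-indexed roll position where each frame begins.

Frame 1 starts at roll index 0: rolls=9,0 (sum=9), consumes 2 rolls
Frame 2 starts at roll index 2: roll=10 (strike), consumes 1 roll
Frame 3 starts at roll index 3: rolls=2,8 (sum=10), consumes 2 rolls
Frame 4 starts at roll index 5: roll=10 (strike), consumes 1 roll
Frame 5 starts at roll index 6: rolls=5,5 (sum=10), consumes 2 rolls
Frame 6 starts at roll index 8: roll=10 (strike), consumes 1 roll
Frame 7 starts at roll index 9: rolls=6,0 (sum=6), consumes 2 rolls
Frame 8 starts at roll index 11: rolls=6,0 (sum=6), consumes 2 rolls
Frame 9 starts at roll index 13: roll=10 (strike), consumes 1 roll
Frame 10 starts at roll index 14: 2 remaining rolls

Answer: 0 2 3 5 6 8 9 11 13 14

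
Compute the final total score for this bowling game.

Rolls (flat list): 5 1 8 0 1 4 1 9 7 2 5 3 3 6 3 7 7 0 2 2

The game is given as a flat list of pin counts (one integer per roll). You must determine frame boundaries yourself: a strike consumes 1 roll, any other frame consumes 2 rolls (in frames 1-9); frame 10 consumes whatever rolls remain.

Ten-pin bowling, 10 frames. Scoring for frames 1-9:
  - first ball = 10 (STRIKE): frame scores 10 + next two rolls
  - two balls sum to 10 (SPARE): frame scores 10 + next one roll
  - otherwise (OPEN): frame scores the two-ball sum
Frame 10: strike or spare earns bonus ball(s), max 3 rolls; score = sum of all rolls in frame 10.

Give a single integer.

Answer: 90

Derivation:
Frame 1: OPEN (5+1=6). Cumulative: 6
Frame 2: OPEN (8+0=8). Cumulative: 14
Frame 3: OPEN (1+4=5). Cumulative: 19
Frame 4: SPARE (1+9=10). 10 + next roll (7) = 17. Cumulative: 36
Frame 5: OPEN (7+2=9). Cumulative: 45
Frame 6: OPEN (5+3=8). Cumulative: 53
Frame 7: OPEN (3+6=9). Cumulative: 62
Frame 8: SPARE (3+7=10). 10 + next roll (7) = 17. Cumulative: 79
Frame 9: OPEN (7+0=7). Cumulative: 86
Frame 10: OPEN. Sum of all frame-10 rolls (2+2) = 4. Cumulative: 90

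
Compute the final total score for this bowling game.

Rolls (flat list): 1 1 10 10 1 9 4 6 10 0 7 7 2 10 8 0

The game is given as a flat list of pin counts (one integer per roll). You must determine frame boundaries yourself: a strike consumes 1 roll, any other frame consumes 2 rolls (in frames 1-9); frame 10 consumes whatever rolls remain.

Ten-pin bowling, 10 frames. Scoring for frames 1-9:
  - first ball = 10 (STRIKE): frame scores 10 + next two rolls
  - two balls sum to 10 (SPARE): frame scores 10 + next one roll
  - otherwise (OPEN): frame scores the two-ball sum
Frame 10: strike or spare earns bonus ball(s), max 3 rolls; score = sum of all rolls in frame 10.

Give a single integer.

Answer: 136

Derivation:
Frame 1: OPEN (1+1=2). Cumulative: 2
Frame 2: STRIKE. 10 + next two rolls (10+1) = 21. Cumulative: 23
Frame 3: STRIKE. 10 + next two rolls (1+9) = 20. Cumulative: 43
Frame 4: SPARE (1+9=10). 10 + next roll (4) = 14. Cumulative: 57
Frame 5: SPARE (4+6=10). 10 + next roll (10) = 20. Cumulative: 77
Frame 6: STRIKE. 10 + next two rolls (0+7) = 17. Cumulative: 94
Frame 7: OPEN (0+7=7). Cumulative: 101
Frame 8: OPEN (7+2=9). Cumulative: 110
Frame 9: STRIKE. 10 + next two rolls (8+0) = 18. Cumulative: 128
Frame 10: OPEN. Sum of all frame-10 rolls (8+0) = 8. Cumulative: 136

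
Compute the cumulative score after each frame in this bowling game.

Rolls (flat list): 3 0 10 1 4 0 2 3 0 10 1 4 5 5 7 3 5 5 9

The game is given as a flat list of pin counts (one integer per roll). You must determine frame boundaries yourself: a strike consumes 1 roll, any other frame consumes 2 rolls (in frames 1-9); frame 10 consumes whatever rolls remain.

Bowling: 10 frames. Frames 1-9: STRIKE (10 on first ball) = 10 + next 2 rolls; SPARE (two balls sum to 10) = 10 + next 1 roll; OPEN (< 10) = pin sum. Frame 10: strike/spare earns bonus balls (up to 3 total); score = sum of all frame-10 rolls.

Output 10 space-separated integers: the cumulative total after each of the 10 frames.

Frame 1: OPEN (3+0=3). Cumulative: 3
Frame 2: STRIKE. 10 + next two rolls (1+4) = 15. Cumulative: 18
Frame 3: OPEN (1+4=5). Cumulative: 23
Frame 4: OPEN (0+2=2). Cumulative: 25
Frame 5: OPEN (3+0=3). Cumulative: 28
Frame 6: STRIKE. 10 + next two rolls (1+4) = 15. Cumulative: 43
Frame 7: OPEN (1+4=5). Cumulative: 48
Frame 8: SPARE (5+5=10). 10 + next roll (7) = 17. Cumulative: 65
Frame 9: SPARE (7+3=10). 10 + next roll (5) = 15. Cumulative: 80
Frame 10: SPARE. Sum of all frame-10 rolls (5+5+9) = 19. Cumulative: 99

Answer: 3 18 23 25 28 43 48 65 80 99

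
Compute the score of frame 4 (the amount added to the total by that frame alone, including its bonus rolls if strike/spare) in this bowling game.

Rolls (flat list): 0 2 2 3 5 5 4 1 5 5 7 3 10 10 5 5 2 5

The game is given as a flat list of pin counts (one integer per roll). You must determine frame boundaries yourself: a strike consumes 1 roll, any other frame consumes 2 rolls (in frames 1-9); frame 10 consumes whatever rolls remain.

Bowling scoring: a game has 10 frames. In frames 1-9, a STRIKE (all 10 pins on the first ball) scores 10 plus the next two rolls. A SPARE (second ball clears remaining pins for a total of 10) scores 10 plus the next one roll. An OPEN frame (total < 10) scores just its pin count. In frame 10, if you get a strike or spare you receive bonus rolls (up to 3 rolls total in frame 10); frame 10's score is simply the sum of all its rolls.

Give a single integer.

Answer: 5

Derivation:
Frame 1: OPEN (0+2=2). Cumulative: 2
Frame 2: OPEN (2+3=5). Cumulative: 7
Frame 3: SPARE (5+5=10). 10 + next roll (4) = 14. Cumulative: 21
Frame 4: OPEN (4+1=5). Cumulative: 26
Frame 5: SPARE (5+5=10). 10 + next roll (7) = 17. Cumulative: 43
Frame 6: SPARE (7+3=10). 10 + next roll (10) = 20. Cumulative: 63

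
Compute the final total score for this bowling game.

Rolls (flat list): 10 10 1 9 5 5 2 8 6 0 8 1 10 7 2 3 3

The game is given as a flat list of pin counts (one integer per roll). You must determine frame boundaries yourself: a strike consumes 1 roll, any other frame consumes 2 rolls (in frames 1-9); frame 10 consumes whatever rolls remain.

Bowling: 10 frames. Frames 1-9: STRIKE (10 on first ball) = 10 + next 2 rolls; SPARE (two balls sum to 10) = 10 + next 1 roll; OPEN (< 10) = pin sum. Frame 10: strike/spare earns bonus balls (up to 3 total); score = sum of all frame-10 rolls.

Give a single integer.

Answer: 133

Derivation:
Frame 1: STRIKE. 10 + next two rolls (10+1) = 21. Cumulative: 21
Frame 2: STRIKE. 10 + next two rolls (1+9) = 20. Cumulative: 41
Frame 3: SPARE (1+9=10). 10 + next roll (5) = 15. Cumulative: 56
Frame 4: SPARE (5+5=10). 10 + next roll (2) = 12. Cumulative: 68
Frame 5: SPARE (2+8=10). 10 + next roll (6) = 16. Cumulative: 84
Frame 6: OPEN (6+0=6). Cumulative: 90
Frame 7: OPEN (8+1=9). Cumulative: 99
Frame 8: STRIKE. 10 + next two rolls (7+2) = 19. Cumulative: 118
Frame 9: OPEN (7+2=9). Cumulative: 127
Frame 10: OPEN. Sum of all frame-10 rolls (3+3) = 6. Cumulative: 133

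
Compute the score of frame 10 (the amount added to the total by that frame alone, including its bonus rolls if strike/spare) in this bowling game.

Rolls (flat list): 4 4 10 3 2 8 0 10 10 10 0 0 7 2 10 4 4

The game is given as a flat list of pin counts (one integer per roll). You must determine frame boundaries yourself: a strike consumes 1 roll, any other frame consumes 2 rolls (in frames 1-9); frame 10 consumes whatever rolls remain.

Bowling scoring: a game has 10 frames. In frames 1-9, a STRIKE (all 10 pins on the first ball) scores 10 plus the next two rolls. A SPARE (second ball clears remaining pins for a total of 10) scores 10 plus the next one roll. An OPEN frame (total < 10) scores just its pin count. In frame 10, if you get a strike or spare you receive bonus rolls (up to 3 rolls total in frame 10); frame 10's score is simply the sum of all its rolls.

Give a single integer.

Answer: 18

Derivation:
Frame 1: OPEN (4+4=8). Cumulative: 8
Frame 2: STRIKE. 10 + next two rolls (3+2) = 15. Cumulative: 23
Frame 3: OPEN (3+2=5). Cumulative: 28
Frame 4: OPEN (8+0=8). Cumulative: 36
Frame 5: STRIKE. 10 + next two rolls (10+10) = 30. Cumulative: 66
Frame 6: STRIKE. 10 + next two rolls (10+0) = 20. Cumulative: 86
Frame 7: STRIKE. 10 + next two rolls (0+0) = 10. Cumulative: 96
Frame 8: OPEN (0+0=0). Cumulative: 96
Frame 9: OPEN (7+2=9). Cumulative: 105
Frame 10: STRIKE. Sum of all frame-10 rolls (10+4+4) = 18. Cumulative: 123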